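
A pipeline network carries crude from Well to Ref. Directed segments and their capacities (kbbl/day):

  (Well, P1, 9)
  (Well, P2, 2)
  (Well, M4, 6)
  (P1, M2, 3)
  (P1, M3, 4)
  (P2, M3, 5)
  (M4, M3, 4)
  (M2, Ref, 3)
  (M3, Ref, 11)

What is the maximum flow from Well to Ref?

13

Augment Well→P1→M2→Ref: bottleneck 3, flow now 3.
Augment Well→P1→M3→Ref: bottleneck 4, flow now 7.
Augment Well→P2→M3→Ref: bottleneck 2, flow now 9.
Augment Well→M4→M3→Ref: bottleneck 4, flow now 13.
No augmenting path remains; maximum flow = 13.
In the residual graph, reachable from Well: {Well, P1, M4}.
Min-cut edges: Well→P2 (2), P1→M2 (3), P1→M3 (4), M4→M3 (4); capacity 2 + 3 + 4 + 4 = 13.
This cut is saturated, so no flow can exceed 13.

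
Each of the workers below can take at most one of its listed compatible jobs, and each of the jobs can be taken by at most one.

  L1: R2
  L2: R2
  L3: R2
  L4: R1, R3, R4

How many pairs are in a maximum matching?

2

Unit-capacity flow: source→left, listed edges, right→sink; max matching = max flow.
Augmenting path L1→R2 (+1); matched 1.
Augmenting path L4→R1 (+1); matched 2.
No augmenting path remains; maximum matching = 2.
König certificate: {L4, R2} is a vertex cover of size 2 (every listed pair touches it), so no matching can be larger.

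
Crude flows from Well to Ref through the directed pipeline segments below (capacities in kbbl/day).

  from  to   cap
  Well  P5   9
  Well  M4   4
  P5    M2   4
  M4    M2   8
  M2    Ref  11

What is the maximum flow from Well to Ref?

8

Augment Well→P5→M2→Ref: bottleneck 4, flow now 4.
Augment Well→M4→M2→Ref: bottleneck 4, flow now 8.
No augmenting path remains; maximum flow = 8.
In the residual graph, reachable from Well: {Well, P5}.
Min-cut edges: Well→M4 (4), P5→M2 (4); capacity 4 + 4 = 8.
This cut is saturated, so no flow can exceed 8.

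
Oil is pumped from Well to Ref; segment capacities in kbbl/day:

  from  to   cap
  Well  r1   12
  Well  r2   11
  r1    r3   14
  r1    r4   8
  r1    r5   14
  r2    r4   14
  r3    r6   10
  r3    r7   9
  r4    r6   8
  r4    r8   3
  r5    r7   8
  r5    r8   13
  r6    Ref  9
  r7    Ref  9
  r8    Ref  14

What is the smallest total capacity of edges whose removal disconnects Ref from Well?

Augment Well→r1→r3→r6→Ref: bottleneck 9, flow now 9.
Augment Well→r1→r3→r7→Ref: bottleneck 3, flow now 12.
Augment Well→r2→r4→r8→Ref: bottleneck 3, flow now 15.
Augment Well→r2→r4→r6→r3→r7→Ref: bottleneck 6, flow now 21. (uses reverse residual edge)
Augment Well→r2→r4→r6→r3→r1→r5→r8→Ref: bottleneck 2, flow now 23. (uses reverse residual edge)
No augmenting path remains; maximum flow = 23.
By max-flow min-cut, the minimum cut capacity equals the max flow.
In the residual graph, reachable from Well: {Well}.
Min-cut edges: Well→r1 (12), Well→r2 (11); capacity 12 + 11 = 23.

23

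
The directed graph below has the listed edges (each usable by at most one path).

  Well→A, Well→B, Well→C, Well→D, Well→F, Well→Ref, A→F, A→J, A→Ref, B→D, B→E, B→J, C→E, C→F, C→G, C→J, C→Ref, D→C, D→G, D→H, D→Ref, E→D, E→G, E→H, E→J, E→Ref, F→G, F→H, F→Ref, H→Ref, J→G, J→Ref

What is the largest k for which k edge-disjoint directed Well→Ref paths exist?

6

Assign every edge capacity 1; by Menger, the answer equals the max flow.
Path Well→Ref (+1); total 1.
Path Well→A→Ref (+1); total 2.
Path Well→C→Ref (+1); total 3.
Path Well→D→Ref (+1); total 4.
Path Well→F→Ref (+1); total 5.
Path Well→B→E→Ref (+1); total 6.
No residual Well→Ref path; max flow = 6.
Certifying cut of size 6: {Well→A, Well→B, Well→C, Well→D, Well→F, Well→Ref}.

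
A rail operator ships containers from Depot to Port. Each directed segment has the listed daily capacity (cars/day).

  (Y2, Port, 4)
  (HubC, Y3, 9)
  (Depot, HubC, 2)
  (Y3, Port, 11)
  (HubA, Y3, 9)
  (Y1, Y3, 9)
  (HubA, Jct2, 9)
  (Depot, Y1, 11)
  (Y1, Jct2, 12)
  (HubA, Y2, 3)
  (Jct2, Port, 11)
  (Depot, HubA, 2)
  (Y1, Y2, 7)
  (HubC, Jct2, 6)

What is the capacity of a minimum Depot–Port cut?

15

Augment Depot→HubA→Y3→Port: bottleneck 2, flow now 2.
Augment Depot→HubC→Y3→Port: bottleneck 2, flow now 4.
Augment Depot→Y1→Y3→Port: bottleneck 7, flow now 11.
Augment Depot→Y1→Jct2→Port: bottleneck 4, flow now 15.
No augmenting path remains; maximum flow = 15.
By max-flow min-cut, the minimum cut capacity equals the max flow.
In the residual graph, reachable from Depot: {Depot}.
Min-cut edges: Depot→HubA (2), Depot→HubC (2), Depot→Y1 (11); capacity 2 + 2 + 11 = 15.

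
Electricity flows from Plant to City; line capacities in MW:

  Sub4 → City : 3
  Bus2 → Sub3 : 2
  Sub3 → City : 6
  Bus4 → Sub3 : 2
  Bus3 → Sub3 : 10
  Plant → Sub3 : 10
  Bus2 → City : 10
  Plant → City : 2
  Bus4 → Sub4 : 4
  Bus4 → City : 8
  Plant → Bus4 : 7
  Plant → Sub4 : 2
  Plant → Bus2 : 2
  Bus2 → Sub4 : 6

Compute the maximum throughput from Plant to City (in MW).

19

Augment Plant→City: bottleneck 2, flow now 2.
Augment Plant→Bus2→City: bottleneck 2, flow now 4.
Augment Plant→Bus4→City: bottleneck 7, flow now 11.
Augment Plant→Sub4→City: bottleneck 2, flow now 13.
Augment Plant→Sub3→City: bottleneck 6, flow now 19.
No augmenting path remains; maximum flow = 19.
In the residual graph, reachable from Plant: {Plant, Sub3}.
Min-cut edges: Plant→Bus2 (2), Plant→Bus4 (7), Plant→Sub4 (2), Plant→City (2), Sub3→City (6); capacity 2 + 7 + 2 + 2 + 6 = 19.
This cut is saturated, so no flow can exceed 19.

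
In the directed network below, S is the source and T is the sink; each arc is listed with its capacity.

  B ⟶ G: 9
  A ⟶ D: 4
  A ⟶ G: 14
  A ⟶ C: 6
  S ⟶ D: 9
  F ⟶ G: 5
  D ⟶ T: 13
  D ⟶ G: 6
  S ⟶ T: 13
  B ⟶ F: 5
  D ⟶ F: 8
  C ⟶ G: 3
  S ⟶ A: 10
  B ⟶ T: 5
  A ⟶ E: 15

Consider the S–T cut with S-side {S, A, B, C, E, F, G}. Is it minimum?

No — its capacity is 31, but the minimum cut has capacity 26.

Given cut capacity: 9 + 13 + 4 + 5 = 31.
Augment S→T: bottleneck 13, flow now 13.
Augment S→D→T: bottleneck 9, flow now 22.
Augment S→A→D→T: bottleneck 4, flow now 26.
No augmenting path remains; maximum flow = 26.
In the residual graph, reachable from S: {S, A, C, E, G}.
Min-cut edges: S→D (9), S→T (13), A→D (4); capacity 9 + 13 + 4 = 26.
Cut capacity 31 exceeds the max flow 26, so it is not minimum.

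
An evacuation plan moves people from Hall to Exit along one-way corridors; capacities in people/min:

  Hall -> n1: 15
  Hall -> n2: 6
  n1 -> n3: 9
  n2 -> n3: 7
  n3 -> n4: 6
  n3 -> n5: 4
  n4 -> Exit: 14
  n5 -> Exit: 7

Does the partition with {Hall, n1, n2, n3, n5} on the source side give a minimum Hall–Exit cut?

Given cut capacity: 6 + 7 = 13.
Augment Hall→n1→n3→n4→Exit: bottleneck 6, flow now 6.
Augment Hall→n1→n3→n5→Exit: bottleneck 3, flow now 9.
Augment Hall→n2→n3→n5→Exit: bottleneck 1, flow now 10.
No augmenting path remains; maximum flow = 10.
In the residual graph, reachable from Hall: {Hall, n1, n2, n3}.
Min-cut edges: n3→n4 (6), n3→n5 (4); capacity 6 + 4 = 10.
Cut capacity 13 exceeds the max flow 10, so it is not minimum.

No — its capacity is 13, but the minimum cut has capacity 10.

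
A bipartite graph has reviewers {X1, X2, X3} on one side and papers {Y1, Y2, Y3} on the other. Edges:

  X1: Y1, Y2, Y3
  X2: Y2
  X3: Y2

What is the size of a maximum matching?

Unit-capacity flow: source→left, listed edges, right→sink; max matching = max flow.
Augmenting path X1→Y1 (+1); matched 1.
Augmenting path X2→Y2 (+1); matched 2.
No augmenting path remains; maximum matching = 2.
König certificate: {X1, Y2} is a vertex cover of size 2 (every listed pair touches it), so no matching can be larger.

2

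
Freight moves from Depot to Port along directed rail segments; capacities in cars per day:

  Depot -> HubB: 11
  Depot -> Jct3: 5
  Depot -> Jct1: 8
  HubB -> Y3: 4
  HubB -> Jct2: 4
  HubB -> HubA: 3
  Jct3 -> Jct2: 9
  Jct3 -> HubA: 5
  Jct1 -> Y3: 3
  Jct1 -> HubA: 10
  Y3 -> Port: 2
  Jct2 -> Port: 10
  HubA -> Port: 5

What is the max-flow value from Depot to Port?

Augment Depot→HubB→Y3→Port: bottleneck 2, flow now 2.
Augment Depot→HubB→Jct2→Port: bottleneck 4, flow now 6.
Augment Depot→HubB→HubA→Port: bottleneck 3, flow now 9.
Augment Depot→Jct3→Jct2→Port: bottleneck 5, flow now 14.
Augment Depot→Jct1→HubA→Port: bottleneck 2, flow now 16.
No augmenting path remains; maximum flow = 16.
In the residual graph, reachable from Depot: {Depot, HubB, Jct1, Y3, HubA}.
Min-cut edges: Depot→Jct3 (5), HubB→Jct2 (4), Y3→Port (2), HubA→Port (5); capacity 5 + 4 + 2 + 5 = 16.
This cut is saturated, so no flow can exceed 16.

16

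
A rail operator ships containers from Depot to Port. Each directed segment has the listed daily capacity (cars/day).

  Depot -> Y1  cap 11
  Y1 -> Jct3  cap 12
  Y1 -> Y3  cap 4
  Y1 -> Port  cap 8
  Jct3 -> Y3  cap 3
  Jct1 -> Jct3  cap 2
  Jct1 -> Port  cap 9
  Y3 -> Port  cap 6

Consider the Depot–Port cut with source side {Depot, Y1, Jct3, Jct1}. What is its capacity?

Edges leaving {Depot, Y1, Jct3, Jct1}: Y1→Y3 (4), Y1→Port (8), Jct3→Y3 (3), Jct1→Port (9).
Cut capacity = 4 + 8 + 3 + 9 = 24.

24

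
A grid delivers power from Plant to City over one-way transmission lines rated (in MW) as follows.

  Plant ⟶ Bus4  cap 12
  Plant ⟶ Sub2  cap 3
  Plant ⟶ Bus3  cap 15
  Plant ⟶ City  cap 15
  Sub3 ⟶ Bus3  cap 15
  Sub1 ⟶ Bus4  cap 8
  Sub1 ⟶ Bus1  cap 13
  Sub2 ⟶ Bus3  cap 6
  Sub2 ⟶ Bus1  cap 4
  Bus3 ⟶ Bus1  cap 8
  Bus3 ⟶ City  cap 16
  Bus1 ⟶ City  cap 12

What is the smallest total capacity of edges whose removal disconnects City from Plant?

33

Augment Plant→City: bottleneck 15, flow now 15.
Augment Plant→Bus3→City: bottleneck 15, flow now 30.
Augment Plant→Sub2→Bus3→City: bottleneck 1, flow now 31.
Augment Plant→Sub2→Bus1→City: bottleneck 2, flow now 33.
No augmenting path remains; maximum flow = 33.
By max-flow min-cut, the minimum cut capacity equals the max flow.
In the residual graph, reachable from Plant: {Plant, Bus4}.
Min-cut edges: Plant→Sub2 (3), Plant→Bus3 (15), Plant→City (15); capacity 3 + 15 + 15 = 33.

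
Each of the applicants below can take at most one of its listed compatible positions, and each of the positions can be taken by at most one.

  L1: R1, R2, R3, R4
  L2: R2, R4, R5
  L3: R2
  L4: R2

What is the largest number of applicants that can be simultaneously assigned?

Unit-capacity flow: source→left, listed edges, right→sink; max matching = max flow.
Augmenting path L1→R1 (+1); matched 1.
Augmenting path L2→R2 (+1); matched 2.
Augmenting path L3→R2→L2→R4 (+1); matched 3.
No augmenting path remains; maximum matching = 3.
König certificate: {L1, L2, R2} is a vertex cover of size 3 (every listed pair touches it), so no matching can be larger.

3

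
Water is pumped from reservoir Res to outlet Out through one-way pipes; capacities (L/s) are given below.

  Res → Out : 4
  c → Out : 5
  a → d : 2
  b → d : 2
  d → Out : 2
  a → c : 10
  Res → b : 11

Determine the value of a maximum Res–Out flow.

6

Augment Res→Out: bottleneck 4, flow now 4.
Augment Res→b→d→Out: bottleneck 2, flow now 6.
No augmenting path remains; maximum flow = 6.
In the residual graph, reachable from Res: {Res, b}.
Min-cut edges: Res→Out (4), b→d (2); capacity 4 + 2 = 6.
This cut is saturated, so no flow can exceed 6.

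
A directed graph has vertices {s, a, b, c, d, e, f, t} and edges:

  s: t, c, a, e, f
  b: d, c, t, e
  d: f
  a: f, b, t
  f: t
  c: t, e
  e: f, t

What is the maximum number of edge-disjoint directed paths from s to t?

5

Assign every edge capacity 1; by Menger, the answer equals the max flow.
Path s→t (+1); total 1.
Path s→a→t (+1); total 2.
Path s→c→t (+1); total 3.
Path s→e→t (+1); total 4.
Path s→f→t (+1); total 5.
No residual s→t path; max flow = 5.
Certifying cut of size 5: {s→a, s→c, s→e, s→f, s→t}.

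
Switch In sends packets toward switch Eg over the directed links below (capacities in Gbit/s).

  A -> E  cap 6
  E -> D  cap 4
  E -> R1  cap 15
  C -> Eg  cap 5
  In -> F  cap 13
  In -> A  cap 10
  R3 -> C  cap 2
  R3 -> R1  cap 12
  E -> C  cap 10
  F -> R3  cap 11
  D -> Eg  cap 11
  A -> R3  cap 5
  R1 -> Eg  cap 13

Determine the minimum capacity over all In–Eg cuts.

20

Augment In→A→R3→R1→Eg: bottleneck 5, flow now 5.
Augment In→A→E→R1→Eg: bottleneck 5, flow now 10.
Augment In→F→R3→R1→Eg: bottleneck 3, flow now 13.
Augment In→F→R3→C→Eg: bottleneck 2, flow now 15.
Augment In→F→R3→A→E→D→Eg: bottleneck 1, flow now 16. (uses reverse residual edge)
Augment In→F→R3→R1→E→D→Eg: bottleneck 3, flow now 19. (uses reverse residual edge)
Augment In→F→R3→R1→E→C→Eg: bottleneck 1, flow now 20. (uses reverse residual edge)
No augmenting path remains; maximum flow = 20.
By max-flow min-cut, the minimum cut capacity equals the max flow.
In the residual graph, reachable from In: {In, A, F, R3}.
Min-cut edges: A→E (6), R3→R1 (12), R3→C (2); capacity 6 + 12 + 2 = 20.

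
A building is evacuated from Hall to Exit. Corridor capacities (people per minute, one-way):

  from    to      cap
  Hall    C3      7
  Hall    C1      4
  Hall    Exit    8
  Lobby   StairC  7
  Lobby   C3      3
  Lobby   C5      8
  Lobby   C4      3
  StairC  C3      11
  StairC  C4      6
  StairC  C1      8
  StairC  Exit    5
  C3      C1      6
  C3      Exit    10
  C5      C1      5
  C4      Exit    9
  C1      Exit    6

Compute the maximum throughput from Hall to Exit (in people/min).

Augment Hall→Exit: bottleneck 8, flow now 8.
Augment Hall→C3→Exit: bottleneck 7, flow now 15.
Augment Hall→C1→Exit: bottleneck 4, flow now 19.
No augmenting path remains; maximum flow = 19.
In the residual graph, reachable from Hall: {Hall}.
Min-cut edges: Hall→C3 (7), Hall→C1 (4), Hall→Exit (8); capacity 7 + 4 + 8 = 19.
This cut is saturated, so no flow can exceed 19.

19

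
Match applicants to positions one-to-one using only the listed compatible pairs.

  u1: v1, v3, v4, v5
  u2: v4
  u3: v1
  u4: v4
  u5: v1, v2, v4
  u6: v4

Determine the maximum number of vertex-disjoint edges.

4

Unit-capacity flow: source→left, listed edges, right→sink; max matching = max flow.
Augmenting path u1→v1 (+1); matched 1.
Augmenting path u2→v4 (+1); matched 2.
Augmenting path u5→v2 (+1); matched 3.
Augmenting path u3→v1→u1→v3 (+1); matched 4.
No augmenting path remains; maximum matching = 4.
König certificate: {u1, u3, u5, v4} is a vertex cover of size 4 (every listed pair touches it), so no matching can be larger.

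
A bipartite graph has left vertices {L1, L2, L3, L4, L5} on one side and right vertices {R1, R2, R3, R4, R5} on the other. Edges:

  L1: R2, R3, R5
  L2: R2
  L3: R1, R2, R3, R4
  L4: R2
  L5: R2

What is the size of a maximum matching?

3

Unit-capacity flow: source→left, listed edges, right→sink; max matching = max flow.
Augmenting path L1→R2 (+1); matched 1.
Augmenting path L3→R1 (+1); matched 2.
Augmenting path L2→R2→L1→R3 (+1); matched 3.
No augmenting path remains; maximum matching = 3.
König certificate: {L1, L3, R2} is a vertex cover of size 3 (every listed pair touches it), so no matching can be larger.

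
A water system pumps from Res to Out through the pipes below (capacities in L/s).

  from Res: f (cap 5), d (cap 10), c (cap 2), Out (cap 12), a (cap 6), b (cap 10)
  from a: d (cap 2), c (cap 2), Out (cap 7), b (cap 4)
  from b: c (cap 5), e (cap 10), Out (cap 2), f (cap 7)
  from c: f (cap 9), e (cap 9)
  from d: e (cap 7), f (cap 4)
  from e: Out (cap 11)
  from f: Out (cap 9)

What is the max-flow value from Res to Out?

Augment Res→Out: bottleneck 12, flow now 12.
Augment Res→a→Out: bottleneck 6, flow now 18.
Augment Res→b→Out: bottleneck 2, flow now 20.
Augment Res→f→Out: bottleneck 5, flow now 25.
Augment Res→b→e→Out: bottleneck 8, flow now 33.
Augment Res→c→e→Out: bottleneck 2, flow now 35.
Augment Res→d→e→Out: bottleneck 1, flow now 36.
Augment Res→d→f→Out: bottleneck 4, flow now 40.
No augmenting path remains; maximum flow = 40.
In the residual graph, reachable from Res: {Res, b, c, d, e, f}.
Min-cut edges: Res→a (6), Res→Out (12), b→Out (2), e→Out (11), f→Out (9); capacity 6 + 12 + 2 + 11 + 9 = 40.
This cut is saturated, so no flow can exceed 40.

40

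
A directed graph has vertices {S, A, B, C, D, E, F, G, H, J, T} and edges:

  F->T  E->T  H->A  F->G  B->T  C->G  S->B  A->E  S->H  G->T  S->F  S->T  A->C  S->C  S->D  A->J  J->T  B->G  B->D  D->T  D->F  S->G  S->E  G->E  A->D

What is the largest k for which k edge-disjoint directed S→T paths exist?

Assign every edge capacity 1; by Menger, the answer equals the max flow.
Path S→T (+1); total 1.
Path S→B→T (+1); total 2.
Path S→D→T (+1); total 3.
Path S→E→T (+1); total 4.
Path S→F→T (+1); total 5.
Path S→G→T (+1); total 6.
Path S→H→A→J→T (+1); total 7.
No residual S→T path; max flow = 7.
Certifying cut of size 7: {E→T, G→T, S→B, S→D, S→F, S→H, S→T}.

7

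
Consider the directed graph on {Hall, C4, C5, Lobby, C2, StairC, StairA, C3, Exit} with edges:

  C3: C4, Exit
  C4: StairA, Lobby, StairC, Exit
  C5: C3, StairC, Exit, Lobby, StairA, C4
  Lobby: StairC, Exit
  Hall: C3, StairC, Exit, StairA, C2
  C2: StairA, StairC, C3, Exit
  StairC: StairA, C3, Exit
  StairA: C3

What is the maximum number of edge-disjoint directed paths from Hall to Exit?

Assign every edge capacity 1; by Menger, the answer equals the max flow.
Path Hall→Exit (+1); total 1.
Path Hall→C2→Exit (+1); total 2.
Path Hall→StairC→Exit (+1); total 3.
Path Hall→C3→Exit (+1); total 4.
Path Hall→StairA→C3→C4→Exit (+1); total 5.
No residual Hall→Exit path; max flow = 5.
Certifying cut of size 5: {Hall→C2, Hall→C3, Hall→Exit, Hall→StairA, Hall→StairC}.

5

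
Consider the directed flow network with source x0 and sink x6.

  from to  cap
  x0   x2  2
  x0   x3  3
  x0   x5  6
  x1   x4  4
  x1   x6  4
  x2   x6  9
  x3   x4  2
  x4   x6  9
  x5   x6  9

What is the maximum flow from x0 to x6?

10

Augment x0→x2→x6: bottleneck 2, flow now 2.
Augment x0→x5→x6: bottleneck 6, flow now 8.
Augment x0→x3→x4→x6: bottleneck 2, flow now 10.
No augmenting path remains; maximum flow = 10.
In the residual graph, reachable from x0: {x0, x3}.
Min-cut edges: x0→x2 (2), x0→x5 (6), x3→x4 (2); capacity 2 + 6 + 2 = 10.
This cut is saturated, so no flow can exceed 10.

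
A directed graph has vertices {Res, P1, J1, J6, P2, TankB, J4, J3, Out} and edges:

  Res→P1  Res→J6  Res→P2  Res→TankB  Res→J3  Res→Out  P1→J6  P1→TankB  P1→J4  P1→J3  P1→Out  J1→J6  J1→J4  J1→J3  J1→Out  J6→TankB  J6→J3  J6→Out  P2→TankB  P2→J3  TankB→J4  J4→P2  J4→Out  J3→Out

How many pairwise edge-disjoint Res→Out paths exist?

5

Assign every edge capacity 1; by Menger, the answer equals the max flow.
Path Res→Out (+1); total 1.
Path Res→P1→Out (+1); total 2.
Path Res→J6→Out (+1); total 3.
Path Res→J3→Out (+1); total 4.
Path Res→TankB→J4→Out (+1); total 5.
No residual Res→Out path; max flow = 5.
Certifying cut of size 5: {J3→Out, Res→J6, Res→Out, Res→P1, TankB→J4}.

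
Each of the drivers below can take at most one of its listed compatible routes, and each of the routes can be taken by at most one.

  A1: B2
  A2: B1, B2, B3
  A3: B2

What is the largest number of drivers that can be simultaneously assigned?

2

Unit-capacity flow: source→left, listed edges, right→sink; max matching = max flow.
Augmenting path A1→B2 (+1); matched 1.
Augmenting path A2→B1 (+1); matched 2.
No augmenting path remains; maximum matching = 2.
König certificate: {A2, B2} is a vertex cover of size 2 (every listed pair touches it), so no matching can be larger.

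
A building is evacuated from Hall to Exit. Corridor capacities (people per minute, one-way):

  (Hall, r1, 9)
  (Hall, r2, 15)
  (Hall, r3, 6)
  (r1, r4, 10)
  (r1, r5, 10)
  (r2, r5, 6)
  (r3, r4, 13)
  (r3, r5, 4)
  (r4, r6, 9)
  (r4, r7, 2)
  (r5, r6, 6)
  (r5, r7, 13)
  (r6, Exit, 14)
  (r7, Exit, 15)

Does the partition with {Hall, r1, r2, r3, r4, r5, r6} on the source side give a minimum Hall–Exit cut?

Given cut capacity: 2 + 13 + 14 = 29.
Augment Hall→r1→r4→r6→Exit: bottleneck 9, flow now 9.
Augment Hall→r2→r5→r6→Exit: bottleneck 5, flow now 14.
Augment Hall→r2→r5→r7→Exit: bottleneck 1, flow now 15.
Augment Hall→r3→r4→r7→Exit: bottleneck 2, flow now 17.
Augment Hall→r3→r5→r7→Exit: bottleneck 4, flow now 21.
No augmenting path remains; maximum flow = 21.
In the residual graph, reachable from Hall: {Hall, r2}.
Min-cut edges: Hall→r1 (9), Hall→r3 (6), r2→r5 (6); capacity 9 + 6 + 6 = 21.
Cut capacity 29 exceeds the max flow 21, so it is not minimum.

No — its capacity is 29, but the minimum cut has capacity 21.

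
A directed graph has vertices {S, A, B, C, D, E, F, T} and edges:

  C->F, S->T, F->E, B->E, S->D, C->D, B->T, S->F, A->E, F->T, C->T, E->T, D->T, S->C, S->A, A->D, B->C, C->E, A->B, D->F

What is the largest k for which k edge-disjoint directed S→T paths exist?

Assign every edge capacity 1; by Menger, the answer equals the max flow.
Path S→T (+1); total 1.
Path S→C→T (+1); total 2.
Path S→D→T (+1); total 3.
Path S→F→T (+1); total 4.
Path S→A→B→T (+1); total 5.
No residual S→T path; max flow = 5.
Certifying cut of size 5: {S→A, S→C, S→D, S→F, S→T}.

5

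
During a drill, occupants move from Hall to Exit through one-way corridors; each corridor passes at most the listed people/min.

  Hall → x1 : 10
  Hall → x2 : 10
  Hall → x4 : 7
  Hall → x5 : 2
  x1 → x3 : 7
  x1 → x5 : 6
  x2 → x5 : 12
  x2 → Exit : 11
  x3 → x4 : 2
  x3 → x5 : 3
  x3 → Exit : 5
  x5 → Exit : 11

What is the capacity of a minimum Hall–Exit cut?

22

Augment Hall→x2→Exit: bottleneck 10, flow now 10.
Augment Hall→x5→Exit: bottleneck 2, flow now 12.
Augment Hall→x1→x3→Exit: bottleneck 5, flow now 17.
Augment Hall→x1→x5→Exit: bottleneck 5, flow now 22.
No augmenting path remains; maximum flow = 22.
By max-flow min-cut, the minimum cut capacity equals the max flow.
In the residual graph, reachable from Hall: {Hall, x4}.
Min-cut edges: Hall→x1 (10), Hall→x2 (10), Hall→x5 (2); capacity 10 + 10 + 2 = 22.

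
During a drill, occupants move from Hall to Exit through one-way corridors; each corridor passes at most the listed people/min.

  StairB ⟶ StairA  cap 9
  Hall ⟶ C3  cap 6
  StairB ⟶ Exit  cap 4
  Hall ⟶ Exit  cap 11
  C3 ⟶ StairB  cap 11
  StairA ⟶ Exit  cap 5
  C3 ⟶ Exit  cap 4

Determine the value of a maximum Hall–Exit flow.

Augment Hall→Exit: bottleneck 11, flow now 11.
Augment Hall→C3→Exit: bottleneck 4, flow now 15.
Augment Hall→C3→StairB→Exit: bottleneck 2, flow now 17.
No augmenting path remains; maximum flow = 17.
In the residual graph, reachable from Hall: {Hall}.
Min-cut edges: Hall→C3 (6), Hall→Exit (11); capacity 6 + 11 = 17.
This cut is saturated, so no flow can exceed 17.

17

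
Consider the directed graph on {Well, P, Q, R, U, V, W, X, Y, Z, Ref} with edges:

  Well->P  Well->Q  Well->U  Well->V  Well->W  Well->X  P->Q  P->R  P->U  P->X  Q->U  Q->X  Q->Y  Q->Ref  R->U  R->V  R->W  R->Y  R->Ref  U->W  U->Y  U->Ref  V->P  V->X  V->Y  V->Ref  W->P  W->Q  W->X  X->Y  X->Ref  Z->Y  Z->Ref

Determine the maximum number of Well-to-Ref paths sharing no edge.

Assign every edge capacity 1; by Menger, the answer equals the max flow.
Path Well→Q→Ref (+1); total 1.
Path Well→U→Ref (+1); total 2.
Path Well→V→Ref (+1); total 3.
Path Well→X→Ref (+1); total 4.
Path Well→P→R→Ref (+1); total 5.
No residual Well→Ref path; max flow = 5.
Certifying cut of size 5: {P→R, Q→Ref, U→Ref, Well→V, X→Ref}.

5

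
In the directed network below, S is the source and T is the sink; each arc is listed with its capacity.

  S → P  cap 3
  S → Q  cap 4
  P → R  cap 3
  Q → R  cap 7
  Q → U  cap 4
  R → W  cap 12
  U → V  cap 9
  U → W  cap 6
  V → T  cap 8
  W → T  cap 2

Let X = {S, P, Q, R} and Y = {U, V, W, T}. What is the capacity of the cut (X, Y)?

16

Edges leaving {S, P, Q, R}: Q→U (4), R→W (12).
Cut capacity = 4 + 12 = 16.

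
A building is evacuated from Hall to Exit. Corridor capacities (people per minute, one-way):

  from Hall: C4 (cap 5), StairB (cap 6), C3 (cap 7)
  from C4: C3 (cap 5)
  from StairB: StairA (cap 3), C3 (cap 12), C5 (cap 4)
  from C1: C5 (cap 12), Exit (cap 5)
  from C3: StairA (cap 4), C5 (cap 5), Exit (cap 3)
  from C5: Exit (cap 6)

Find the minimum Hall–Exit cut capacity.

Augment Hall→C3→Exit: bottleneck 3, flow now 3.
Augment Hall→StairB→C5→Exit: bottleneck 4, flow now 7.
Augment Hall→C3→C5→Exit: bottleneck 2, flow now 9.
No augmenting path remains; maximum flow = 9.
By max-flow min-cut, the minimum cut capacity equals the max flow.
In the residual graph, reachable from Hall: {Hall, C4, StairB, StairA, C3, C5}.
Min-cut edges: C3→Exit (3), C5→Exit (6); capacity 3 + 6 = 9.

9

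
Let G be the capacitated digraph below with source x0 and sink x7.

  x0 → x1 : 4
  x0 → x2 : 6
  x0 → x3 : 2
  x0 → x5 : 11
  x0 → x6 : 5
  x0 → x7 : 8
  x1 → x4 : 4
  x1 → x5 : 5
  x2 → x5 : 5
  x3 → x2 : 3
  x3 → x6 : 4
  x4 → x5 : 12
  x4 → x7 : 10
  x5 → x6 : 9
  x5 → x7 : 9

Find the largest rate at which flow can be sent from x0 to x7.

Augment x0→x7: bottleneck 8, flow now 8.
Augment x0→x5→x7: bottleneck 9, flow now 17.
Augment x0→x1→x4→x7: bottleneck 4, flow now 21.
No augmenting path remains; maximum flow = 21.
In the residual graph, reachable from x0: {x0, x2, x3, x5, x6}.
Min-cut edges: x0→x1 (4), x0→x7 (8), x5→x7 (9); capacity 4 + 8 + 9 = 21.
This cut is saturated, so no flow can exceed 21.

21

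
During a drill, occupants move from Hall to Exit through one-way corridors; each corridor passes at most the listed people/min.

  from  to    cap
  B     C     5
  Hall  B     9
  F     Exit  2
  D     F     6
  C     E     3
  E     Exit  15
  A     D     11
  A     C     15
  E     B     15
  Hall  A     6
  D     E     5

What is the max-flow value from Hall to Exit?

9

Augment Hall→A→C→E→Exit: bottleneck 3, flow now 3.
Augment Hall→A→D→E→Exit: bottleneck 3, flow now 6.
Augment Hall→B→C→A→D→E→Exit: bottleneck 2, flow now 8. (uses reverse residual edge)
Augment Hall→B→C→A→D→F→Exit: bottleneck 1, flow now 9. (uses reverse residual edge)
No augmenting path remains; maximum flow = 9.
In the residual graph, reachable from Hall: {Hall, B, C}.
Min-cut edges: Hall→A (6), C→E (3); capacity 6 + 3 = 9.
This cut is saturated, so no flow can exceed 9.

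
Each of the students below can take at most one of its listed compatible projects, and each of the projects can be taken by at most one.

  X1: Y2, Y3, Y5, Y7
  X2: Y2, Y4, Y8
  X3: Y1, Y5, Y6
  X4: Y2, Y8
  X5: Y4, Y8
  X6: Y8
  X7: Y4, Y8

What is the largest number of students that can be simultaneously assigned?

5

Unit-capacity flow: source→left, listed edges, right→sink; max matching = max flow.
Augmenting path X1→Y2 (+1); matched 1.
Augmenting path X2→Y4 (+1); matched 2.
Augmenting path X3→Y1 (+1); matched 3.
Augmenting path X4→Y8 (+1); matched 4.
Augmenting path X5→Y4→X2→Y2→X1→Y3 (+1); matched 5.
No augmenting path remains; maximum matching = 5.
König certificate: {X1, X3, Y2, Y4, Y8} is a vertex cover of size 5 (every listed pair touches it), so no matching can be larger.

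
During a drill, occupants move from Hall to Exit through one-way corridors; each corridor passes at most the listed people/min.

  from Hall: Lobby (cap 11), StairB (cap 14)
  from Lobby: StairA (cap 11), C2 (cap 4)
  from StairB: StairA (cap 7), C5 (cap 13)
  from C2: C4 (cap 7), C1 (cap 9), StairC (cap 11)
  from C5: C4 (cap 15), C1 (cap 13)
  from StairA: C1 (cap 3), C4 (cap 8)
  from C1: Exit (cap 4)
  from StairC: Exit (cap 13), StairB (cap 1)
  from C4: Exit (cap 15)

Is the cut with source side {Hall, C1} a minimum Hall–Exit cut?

Given cut capacity: 11 + 14 + 4 = 29.
Augment Hall→Lobby→C2→C1→Exit: bottleneck 4, flow now 4.
Augment Hall→Lobby→StairA→C4→Exit: bottleneck 7, flow now 11.
Augment Hall→StairB→C5→C4→Exit: bottleneck 8, flow now 19.
Augment Hall→StairB→C5→C1→C2→StairC→Exit: bottleneck 4, flow now 23. (uses reverse residual edge)
No augmenting path remains; maximum flow = 23.
In the residual graph, reachable from Hall: {Hall, Lobby, StairB, C5, StairA, C1, C4}.
Min-cut edges: Lobby→C2 (4), C1→Exit (4), C4→Exit (15); capacity 4 + 4 + 15 = 23.
Cut capacity 29 exceeds the max flow 23, so it is not minimum.

No — its capacity is 29, but the minimum cut has capacity 23.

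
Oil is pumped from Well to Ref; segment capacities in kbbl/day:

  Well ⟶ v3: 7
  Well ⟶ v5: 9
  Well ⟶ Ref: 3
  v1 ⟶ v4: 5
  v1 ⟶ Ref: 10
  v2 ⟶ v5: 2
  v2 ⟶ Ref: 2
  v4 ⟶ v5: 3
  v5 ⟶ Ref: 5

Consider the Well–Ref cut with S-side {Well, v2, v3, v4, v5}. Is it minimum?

Given cut capacity: 3 + 2 + 5 = 10.
Augment Well→Ref: bottleneck 3, flow now 3.
Augment Well→v5→Ref: bottleneck 5, flow now 8.
No augmenting path remains; maximum flow = 8.
In the residual graph, reachable from Well: {Well, v3, v5}.
Min-cut edges: Well→Ref (3), v5→Ref (5); capacity 3 + 5 = 8.
Cut capacity 10 exceeds the max flow 8, so it is not minimum.

No — its capacity is 10, but the minimum cut has capacity 8.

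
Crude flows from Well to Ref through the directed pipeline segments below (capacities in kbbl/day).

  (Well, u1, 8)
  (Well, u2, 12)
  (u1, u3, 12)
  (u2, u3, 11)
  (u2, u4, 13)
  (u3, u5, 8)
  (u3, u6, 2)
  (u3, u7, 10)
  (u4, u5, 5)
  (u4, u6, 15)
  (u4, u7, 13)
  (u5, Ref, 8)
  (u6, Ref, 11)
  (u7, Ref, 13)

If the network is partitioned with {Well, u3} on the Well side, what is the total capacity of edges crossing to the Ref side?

Edges leaving {Well, u3}: Well→u1 (8), Well→u2 (12), u3→u5 (8), u3→u6 (2), u3→u7 (10).
Cut capacity = 8 + 12 + 8 + 2 + 10 = 40.

40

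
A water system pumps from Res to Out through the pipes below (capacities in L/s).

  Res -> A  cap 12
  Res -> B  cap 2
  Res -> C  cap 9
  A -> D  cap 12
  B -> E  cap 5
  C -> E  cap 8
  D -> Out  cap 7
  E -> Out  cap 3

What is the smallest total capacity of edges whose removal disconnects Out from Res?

10

Augment Res→A→D→Out: bottleneck 7, flow now 7.
Augment Res→B→E→Out: bottleneck 2, flow now 9.
Augment Res→C→E→Out: bottleneck 1, flow now 10.
No augmenting path remains; maximum flow = 10.
By max-flow min-cut, the minimum cut capacity equals the max flow.
In the residual graph, reachable from Res: {Res, A, B, C, D, E}.
Min-cut edges: D→Out (7), E→Out (3); capacity 7 + 3 = 10.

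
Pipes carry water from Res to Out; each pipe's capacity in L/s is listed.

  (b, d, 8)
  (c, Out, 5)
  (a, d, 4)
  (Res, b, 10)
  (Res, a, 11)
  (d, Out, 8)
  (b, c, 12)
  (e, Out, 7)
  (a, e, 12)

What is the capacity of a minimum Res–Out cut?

Augment Res→a→d→Out: bottleneck 4, flow now 4.
Augment Res→a→e→Out: bottleneck 7, flow now 11.
Augment Res→b→c→Out: bottleneck 5, flow now 16.
Augment Res→b→d→Out: bottleneck 4, flow now 20.
No augmenting path remains; maximum flow = 20.
By max-flow min-cut, the minimum cut capacity equals the max flow.
In the residual graph, reachable from Res: {Res, a, b, c, d, e}.
Min-cut edges: c→Out (5), d→Out (8), e→Out (7); capacity 5 + 8 + 7 = 20.

20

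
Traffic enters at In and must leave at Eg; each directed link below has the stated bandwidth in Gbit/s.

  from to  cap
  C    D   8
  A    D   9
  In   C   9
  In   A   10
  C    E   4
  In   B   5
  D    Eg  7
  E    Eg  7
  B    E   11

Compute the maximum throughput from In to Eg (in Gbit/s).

Augment In→A→D→Eg: bottleneck 7, flow now 7.
Augment In→B→E→Eg: bottleneck 5, flow now 12.
Augment In→C→E→Eg: bottleneck 2, flow now 14.
No augmenting path remains; maximum flow = 14.
In the residual graph, reachable from In: {In, A, B, C, D, E}.
Min-cut edges: D→Eg (7), E→Eg (7); capacity 7 + 7 = 14.
This cut is saturated, so no flow can exceed 14.

14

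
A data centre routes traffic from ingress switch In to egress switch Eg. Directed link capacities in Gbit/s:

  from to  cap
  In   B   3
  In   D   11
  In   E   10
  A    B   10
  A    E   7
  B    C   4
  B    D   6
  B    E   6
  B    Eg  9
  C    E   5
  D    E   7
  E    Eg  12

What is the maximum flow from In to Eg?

Augment In→B→Eg: bottleneck 3, flow now 3.
Augment In→E→Eg: bottleneck 10, flow now 13.
Augment In→D→E→Eg: bottleneck 2, flow now 15.
No augmenting path remains; maximum flow = 15.
In the residual graph, reachable from In: {In, D, E}.
Min-cut edges: In→B (3), E→Eg (12); capacity 3 + 12 = 15.
This cut is saturated, so no flow can exceed 15.

15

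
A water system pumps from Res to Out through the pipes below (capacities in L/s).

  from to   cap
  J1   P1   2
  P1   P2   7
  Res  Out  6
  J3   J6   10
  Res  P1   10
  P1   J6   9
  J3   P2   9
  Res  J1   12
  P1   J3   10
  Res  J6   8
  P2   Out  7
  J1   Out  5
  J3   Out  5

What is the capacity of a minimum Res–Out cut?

23

Augment Res→Out: bottleneck 6, flow now 6.
Augment Res→J1→Out: bottleneck 5, flow now 11.
Augment Res→P1→J3→Out: bottleneck 5, flow now 16.
Augment Res→P1→P2→Out: bottleneck 5, flow now 21.
Augment Res→J1→P1→P2→Out: bottleneck 2, flow now 23.
No augmenting path remains; maximum flow = 23.
By max-flow min-cut, the minimum cut capacity equals the max flow.
In the residual graph, reachable from Res: {Res, J1, J6}.
Min-cut edges: Res→P1 (10), Res→Out (6), J1→P1 (2), J1→Out (5); capacity 10 + 6 + 2 + 5 = 23.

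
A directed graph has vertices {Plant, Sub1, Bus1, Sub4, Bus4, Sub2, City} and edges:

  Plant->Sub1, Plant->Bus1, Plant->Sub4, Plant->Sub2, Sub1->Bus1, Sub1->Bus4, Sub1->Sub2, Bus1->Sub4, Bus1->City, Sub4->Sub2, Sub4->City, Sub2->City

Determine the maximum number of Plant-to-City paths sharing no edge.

Assign every edge capacity 1; by Menger, the answer equals the max flow.
Path Plant→Bus1→City (+1); total 1.
Path Plant→Sub4→City (+1); total 2.
Path Plant→Sub2→City (+1); total 3.
No residual Plant→City path; max flow = 3.
Certifying cut of size 3: {Bus1→City, Sub2→City, Sub4→City}.

3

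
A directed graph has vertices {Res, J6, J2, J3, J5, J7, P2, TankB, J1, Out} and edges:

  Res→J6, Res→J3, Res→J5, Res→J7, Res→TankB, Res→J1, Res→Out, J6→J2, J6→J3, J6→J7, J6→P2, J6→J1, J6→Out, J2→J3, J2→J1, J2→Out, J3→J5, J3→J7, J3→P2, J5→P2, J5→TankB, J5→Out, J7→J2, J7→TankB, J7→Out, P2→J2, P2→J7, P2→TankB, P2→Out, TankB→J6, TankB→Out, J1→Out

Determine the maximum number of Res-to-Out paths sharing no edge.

Assign every edge capacity 1; by Menger, the answer equals the max flow.
Path Res→Out (+1); total 1.
Path Res→J6→Out (+1); total 2.
Path Res→J5→Out (+1); total 3.
Path Res→J7→Out (+1); total 4.
Path Res→TankB→Out (+1); total 5.
Path Res→J1→Out (+1); total 6.
Path Res→J3→P2→Out (+1); total 7.
No residual Res→Out path; max flow = 7.
Certifying cut of size 7: {Res→J1, Res→J3, Res→J5, Res→J6, Res→J7, Res→Out, Res→TankB}.

7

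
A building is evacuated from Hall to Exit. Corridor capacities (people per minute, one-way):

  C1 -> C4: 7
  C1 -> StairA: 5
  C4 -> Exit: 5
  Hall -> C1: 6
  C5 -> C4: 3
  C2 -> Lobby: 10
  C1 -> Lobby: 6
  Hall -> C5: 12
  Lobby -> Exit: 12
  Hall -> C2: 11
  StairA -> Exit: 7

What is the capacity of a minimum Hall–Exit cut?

19

Augment Hall→C1→Lobby→Exit: bottleneck 6, flow now 6.
Augment Hall→C5→C4→Exit: bottleneck 3, flow now 9.
Augment Hall→C2→Lobby→Exit: bottleneck 6, flow now 15.
Augment Hall→C2→Lobby→C1→C4→Exit: bottleneck 2, flow now 17. (uses reverse residual edge)
Augment Hall→C2→Lobby→C1→StairA→Exit: bottleneck 2, flow now 19. (uses reverse residual edge)
No augmenting path remains; maximum flow = 19.
By max-flow min-cut, the minimum cut capacity equals the max flow.
In the residual graph, reachable from Hall: {Hall, C5, C2}.
Min-cut edges: Hall→C1 (6), C5→C4 (3), C2→Lobby (10); capacity 6 + 3 + 10 = 19.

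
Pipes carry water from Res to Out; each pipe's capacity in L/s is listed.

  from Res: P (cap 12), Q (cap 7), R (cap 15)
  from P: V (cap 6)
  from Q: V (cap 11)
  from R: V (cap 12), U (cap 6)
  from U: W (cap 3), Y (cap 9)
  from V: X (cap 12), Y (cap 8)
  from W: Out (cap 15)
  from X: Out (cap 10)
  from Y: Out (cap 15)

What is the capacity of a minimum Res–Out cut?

Augment Res→P→V→X→Out: bottleneck 6, flow now 6.
Augment Res→Q→V→X→Out: bottleneck 4, flow now 10.
Augment Res→Q→V→Y→Out: bottleneck 3, flow now 13.
Augment Res→R→U→W→Out: bottleneck 3, flow now 16.
Augment Res→R→U→Y→Out: bottleneck 3, flow now 19.
Augment Res→R→V→Y→Out: bottleneck 5, flow now 24.
No augmenting path remains; maximum flow = 24.
By max-flow min-cut, the minimum cut capacity equals the max flow.
In the residual graph, reachable from Res: {Res, P, Q, R, V, X}.
Min-cut edges: R→U (6), V→Y (8), X→Out (10); capacity 6 + 8 + 10 = 24.

24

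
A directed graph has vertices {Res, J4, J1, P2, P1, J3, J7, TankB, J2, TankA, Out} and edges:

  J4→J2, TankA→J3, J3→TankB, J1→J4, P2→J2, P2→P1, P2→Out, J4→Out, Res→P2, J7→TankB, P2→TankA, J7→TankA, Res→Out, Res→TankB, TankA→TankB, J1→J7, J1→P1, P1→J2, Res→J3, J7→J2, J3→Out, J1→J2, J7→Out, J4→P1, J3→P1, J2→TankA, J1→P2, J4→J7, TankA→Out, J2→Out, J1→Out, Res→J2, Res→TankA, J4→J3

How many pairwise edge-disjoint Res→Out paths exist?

Assign every edge capacity 1; by Menger, the answer equals the max flow.
Path Res→Out (+1); total 1.
Path Res→P2→Out (+1); total 2.
Path Res→J3→Out (+1); total 3.
Path Res→J2→Out (+1); total 4.
Path Res→TankA→Out (+1); total 5.
No residual Res→Out path; max flow = 5.
Certifying cut of size 5: {Res→J2, Res→J3, Res→Out, Res→P2, Res→TankA}.

5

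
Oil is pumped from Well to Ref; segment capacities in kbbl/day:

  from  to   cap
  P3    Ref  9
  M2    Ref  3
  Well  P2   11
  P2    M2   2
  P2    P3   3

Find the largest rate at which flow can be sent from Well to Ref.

Augment Well→P2→M2→Ref: bottleneck 2, flow now 2.
Augment Well→P2→P3→Ref: bottleneck 3, flow now 5.
No augmenting path remains; maximum flow = 5.
In the residual graph, reachable from Well: {Well, P2}.
Min-cut edges: P2→M2 (2), P2→P3 (3); capacity 2 + 3 = 5.
This cut is saturated, so no flow can exceed 5.

5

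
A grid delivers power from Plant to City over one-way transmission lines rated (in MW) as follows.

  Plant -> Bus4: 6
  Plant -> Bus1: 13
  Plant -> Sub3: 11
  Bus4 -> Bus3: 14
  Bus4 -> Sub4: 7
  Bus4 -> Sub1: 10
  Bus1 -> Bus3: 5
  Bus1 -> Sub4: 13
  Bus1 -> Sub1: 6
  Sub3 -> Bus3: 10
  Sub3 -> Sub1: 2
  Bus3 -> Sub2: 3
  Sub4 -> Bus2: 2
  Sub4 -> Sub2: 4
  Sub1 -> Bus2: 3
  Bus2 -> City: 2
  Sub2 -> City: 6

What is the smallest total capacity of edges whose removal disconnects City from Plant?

Augment Plant→Bus4→Bus3→Sub2→City: bottleneck 3, flow now 3.
Augment Plant→Bus4→Sub4→Bus2→City: bottleneck 2, flow now 5.
Augment Plant→Bus4→Sub4→Sub2→City: bottleneck 1, flow now 6.
Augment Plant→Bus1→Sub4→Sub2→City: bottleneck 2, flow now 8.
No augmenting path remains; maximum flow = 8.
By max-flow min-cut, the minimum cut capacity equals the max flow.
In the residual graph, reachable from Plant: {Plant, Bus4, Bus1, Sub3, Bus3, Sub4, Sub1, Bus2, Sub2}.
Min-cut edges: Bus2→City (2), Sub2→City (6); capacity 2 + 6 = 8.

8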